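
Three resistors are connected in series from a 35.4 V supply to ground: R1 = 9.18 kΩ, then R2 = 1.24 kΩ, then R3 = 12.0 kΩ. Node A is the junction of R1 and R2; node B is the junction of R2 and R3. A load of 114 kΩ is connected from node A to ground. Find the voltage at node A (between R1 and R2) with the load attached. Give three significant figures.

V ≈ 20.0 V

Below node A the series string R2+R3 = 13.24 kΩ sits in parallel with the 114 kΩ load: 11.86 kΩ.
V_A = 35.4 × 11.86/(9.18 + 11.86) = 20.0 V.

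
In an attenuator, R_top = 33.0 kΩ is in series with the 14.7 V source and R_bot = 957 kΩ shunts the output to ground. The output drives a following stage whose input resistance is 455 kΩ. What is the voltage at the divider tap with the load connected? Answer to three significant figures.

The load sits in parallel with R_bot: R_bot‖R_L = (957 × 455) / (957 + 455) = 308.4 kΩ.
V_out = 14.7 × 308.4 / (33.0 + 308.4) = 14.7 × 308.4/341.4 = 13.3 V.

V_out ≈ 13.3 V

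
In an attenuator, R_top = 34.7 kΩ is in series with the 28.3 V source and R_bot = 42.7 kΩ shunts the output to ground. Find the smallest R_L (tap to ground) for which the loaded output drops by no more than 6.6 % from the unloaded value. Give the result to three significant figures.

Output resistance R_th = R_top‖R_bot = (34.7 × 42.7)/77.40 = 19.14 kΩ.
The fractional drop is R_th/(R_th + R_L); requiring this ≤ 0.0660 gives R_L ≥ R_th(1/0.0660 − 1) = 19.14 × 14.15 = 271 kΩ.

R_L(min) ≈ 271 kΩ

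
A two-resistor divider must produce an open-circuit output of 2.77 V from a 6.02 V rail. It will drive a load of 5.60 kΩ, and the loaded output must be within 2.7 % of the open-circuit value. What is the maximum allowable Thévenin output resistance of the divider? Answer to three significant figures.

Loading drop = R_th/(R_th + R_L) ≤ 0.0270, so R_th ≤ R_L · ε/(1−ε) = 5.60 kΩ × 0.0270/0.9730 = 155 Ω.

R_th ≤ 155 Ω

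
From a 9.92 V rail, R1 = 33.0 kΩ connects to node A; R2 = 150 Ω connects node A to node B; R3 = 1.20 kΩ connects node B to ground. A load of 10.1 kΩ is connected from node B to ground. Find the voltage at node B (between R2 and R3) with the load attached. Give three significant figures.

V ≈ 0.311 V

At node B, R3 is in parallel with the load: R3‖R_L = 1073 Ω.
Below node A the resistance is R2 + (R3‖R_L) = 1223 Ω, so V_A = 9.92 × 1223/34220 = 0.3544 V.
Then V_B = V_A × (R3‖R_L)/(R2 + R3‖R_L) = 0.3544 × 1073/1223 = 0.311 V.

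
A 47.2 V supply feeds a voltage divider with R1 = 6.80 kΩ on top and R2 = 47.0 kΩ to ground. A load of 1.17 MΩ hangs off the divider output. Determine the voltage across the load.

V_out ≈ 41.0 V

The load sits in parallel with R2: R2‖R_L = (47.0 × 1170) / (47.0 + 1170) = 45.18 kΩ.
V_out = 47.2 × 45.18 / (6.80 + 45.18) = 47.2 × 45.18/51.98 = 41.0 V.
(Unloaded it would have been 41.2 V.)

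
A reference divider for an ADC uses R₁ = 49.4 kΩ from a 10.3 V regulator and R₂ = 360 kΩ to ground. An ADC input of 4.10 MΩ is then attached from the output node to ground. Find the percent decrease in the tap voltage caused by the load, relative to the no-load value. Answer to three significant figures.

The divider's output (Thévenin) resistance is R₁‖R₂ = 43.44 kΩ.
Fractional drop under load = R_th/(R_th + R_L) = 43.44 / (43.44 + 4100) = 0.01048.
So the output falls by 1.05 %.

1.05 %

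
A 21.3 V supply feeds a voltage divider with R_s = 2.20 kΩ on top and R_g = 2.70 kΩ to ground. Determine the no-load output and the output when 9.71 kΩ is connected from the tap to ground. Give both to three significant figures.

Unloaded: 11.7 V; loaded: 10.4 V

Open-circuit: V = 21.3 × 2.70/(2.20 + 2.70) = 11.7 V.
With the load, R_g becomes R_g‖R_L = 2.113 kΩ, so V = 21.3 × 2.113/4.313 = 10.4 V.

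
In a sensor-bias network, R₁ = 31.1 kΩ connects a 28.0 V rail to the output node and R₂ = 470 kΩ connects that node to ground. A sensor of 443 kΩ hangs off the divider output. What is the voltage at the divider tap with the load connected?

V_out ≈ 24.6 V

The load sits in parallel with R₂: R₂‖R_L = (470 × 443) / (470 + 443) = 228.1 kΩ.
V_out = 28.0 × 228.1 / (31.1 + 228.1) = 28.0 × 228.1/259.2 = 24.6 V.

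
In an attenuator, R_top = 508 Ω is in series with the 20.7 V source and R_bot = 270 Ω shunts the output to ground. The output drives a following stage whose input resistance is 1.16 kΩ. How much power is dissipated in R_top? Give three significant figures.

P ≈ 412 mW

Total resistance from the source is R_top + (R_bot‖R_L) = 727.0 Ω, so I = 20.7/727.0 Ω = 28.47 mA.
P = I²·R_top = (28.47 mA)² × 508 Ω = 412 mW.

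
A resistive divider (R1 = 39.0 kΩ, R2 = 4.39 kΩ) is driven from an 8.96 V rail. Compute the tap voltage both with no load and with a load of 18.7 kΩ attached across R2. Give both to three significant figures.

Open-circuit: V = 8.96 × 4.39/(39.0 + 4.39) = 0.907 V.
With the load, R2 becomes R2‖R_L = 3.555 kΩ, so V = 8.96 × 3.555/42.56 = 0.749 V.

Unloaded: 0.907 V; loaded: 0.749 V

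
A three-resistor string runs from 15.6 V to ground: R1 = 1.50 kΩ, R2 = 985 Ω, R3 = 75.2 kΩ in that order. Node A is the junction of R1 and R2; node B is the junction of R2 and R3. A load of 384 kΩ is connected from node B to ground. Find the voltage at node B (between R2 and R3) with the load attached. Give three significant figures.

V ≈ 15.0 V

At node B, R3 is in parallel with the load: R3‖R_L = 62890 Ω.
Below node A the resistance is R2 + (R3‖R_L) = 63870 Ω, so V_A = 15.6 × 63870/65370 = 15.24 V.
Then V_B = V_A × (R3‖R_L)/(R2 + R3‖R_L) = 15.24 × 62890/63870 = 15.0 V.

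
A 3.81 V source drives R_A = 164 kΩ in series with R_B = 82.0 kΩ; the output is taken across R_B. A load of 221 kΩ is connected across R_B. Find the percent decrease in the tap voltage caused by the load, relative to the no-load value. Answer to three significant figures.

Unloaded V = 3.81 × 82.0/246.0 = 1.270 V.
Loaded: R_B‖R_L = 59.81 kΩ, giving V = 3.81 × 59.81/223.8 = 1.018 V.
Drop = (1.270 − 1.018) / 1.270 = 19.8 %.

19.8 %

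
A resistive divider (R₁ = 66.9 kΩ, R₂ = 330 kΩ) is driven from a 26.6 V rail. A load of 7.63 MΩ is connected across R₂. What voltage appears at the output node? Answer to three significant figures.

The load sits in parallel with R₂: R₂‖R_L = (330 × 7630) / (330 + 7630) = 316.3 kΩ.
V_out = 26.6 × 316.3 / (66.9 + 316.3) = 26.6 × 316.3/383.2 = 22.0 V.
(Unloaded it would have been 22.1 V.)

V_out ≈ 22.0 V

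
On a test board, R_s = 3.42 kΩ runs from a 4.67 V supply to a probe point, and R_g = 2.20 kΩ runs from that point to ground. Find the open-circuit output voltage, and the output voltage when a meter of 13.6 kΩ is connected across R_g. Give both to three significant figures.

Open-circuit: V = 4.67 × 2.20/(3.42 + 2.20) = 1.83 V.
With the load, R_g becomes R_g‖R_L = 1.894 kΩ, so V = 4.67 × 1.894/5.314 = 1.66 V.

Unloaded: 1.83 V; loaded: 1.66 V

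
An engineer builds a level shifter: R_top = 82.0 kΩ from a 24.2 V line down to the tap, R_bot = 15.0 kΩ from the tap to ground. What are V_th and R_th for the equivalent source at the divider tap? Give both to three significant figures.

V_th is the open-circuit tap voltage: 24.2 × 15.0/(82.0 + 15.0) = 3.74 V.
With the supply zeroed, R_top and R_bot appear in parallel from the tap: R_th = R_top‖R_bot = (82.0 × 15.0)/97.00 = 12.7 kΩ.

V_th = 3.74 V, R_th = 12.7 kΩ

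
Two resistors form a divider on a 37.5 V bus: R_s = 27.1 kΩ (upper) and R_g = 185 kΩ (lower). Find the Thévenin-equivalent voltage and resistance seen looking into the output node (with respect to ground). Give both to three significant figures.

V_th is the open-circuit tap voltage: 37.5 × 185/(27.1 + 185) = 32.7 V.
With the supply zeroed, R_s and R_g appear in parallel from the tap: R_th = R_s‖R_g = (27.1 × 185)/212.1 = 23.6 kΩ.

V_th = 32.7 V, R_th = 23.6 kΩ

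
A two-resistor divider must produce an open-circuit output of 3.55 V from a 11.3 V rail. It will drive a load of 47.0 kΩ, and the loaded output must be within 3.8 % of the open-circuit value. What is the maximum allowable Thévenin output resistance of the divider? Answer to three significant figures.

R_th ≤ 1.86 kΩ

Loading drop = R_th/(R_th + R_L) ≤ 0.0380, so R_th ≤ R_L · ε/(1−ε) = 47.0 kΩ × 0.0380/0.9620 = 1.86 kΩ.
(Any R1, R2 with R2/(R1+R2) = 0.314 and R1‖R2 ≤ 1.86 kΩ will meet the spec.)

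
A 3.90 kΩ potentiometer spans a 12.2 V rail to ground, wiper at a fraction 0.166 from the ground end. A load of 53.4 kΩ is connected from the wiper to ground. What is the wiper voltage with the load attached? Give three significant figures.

V ≈ 2.00 V

The wiper splits the pot into (1−α)R = 3253 Ω above and αR = 647.4 Ω below.
Lower section ‖ load = 639.6 Ω.
V_wiper = 12.2 × 639.6/(3253 + 639.6) = 2.00 V.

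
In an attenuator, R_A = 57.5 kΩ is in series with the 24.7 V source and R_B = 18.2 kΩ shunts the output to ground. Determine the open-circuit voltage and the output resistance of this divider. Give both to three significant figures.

V_th is the open-circuit tap voltage: 24.7 × 18.2/(57.5 + 18.2) = 5.94 V.
With the supply zeroed, R_A and R_B appear in parallel from the tap: R_th = R_A‖R_B = (57.5 × 18.2)/75.70 = 13.8 kΩ.

V_th = 5.94 V, R_th = 13.8 kΩ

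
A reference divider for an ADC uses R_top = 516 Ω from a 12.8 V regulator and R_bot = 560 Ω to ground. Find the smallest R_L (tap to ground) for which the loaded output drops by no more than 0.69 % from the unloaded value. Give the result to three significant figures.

R_L(min) ≈ 38.7 kΩ

Output resistance R_th = R_top‖R_bot = (516 × 560)/1076 = 268.6 Ω.
The fractional drop is R_th/(R_th + R_L); requiring this ≤ 0.00690 gives R_L ≥ R_th(1/0.00690 − 1) = 268.6 × 143.9 = 38.7 kΩ.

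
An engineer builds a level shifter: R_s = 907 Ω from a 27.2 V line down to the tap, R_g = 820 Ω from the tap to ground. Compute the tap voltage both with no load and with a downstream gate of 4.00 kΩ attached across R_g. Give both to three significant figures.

Unloaded: 12.9 V; loaded: 11.7 V

Open-circuit: V = 27.2 × 820/(907 + 820) = 12.9 V.
With the load, R_g becomes R_g‖R_L = 680.5 Ω, so V = 27.2 × 680.5/1587 = 11.7 V.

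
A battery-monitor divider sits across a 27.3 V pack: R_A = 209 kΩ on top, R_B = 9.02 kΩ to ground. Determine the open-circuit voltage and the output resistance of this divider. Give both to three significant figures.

V_th = 1.13 V, R_th = 8.65 kΩ

V_th is the open-circuit tap voltage: 27.3 × 9.02/(209 + 9.02) = 1.13 V.
With the supply zeroed, R_A and R_B appear in parallel from the tap: R_th = R_A‖R_B = (209 × 9.02)/218.0 = 8.65 kΩ.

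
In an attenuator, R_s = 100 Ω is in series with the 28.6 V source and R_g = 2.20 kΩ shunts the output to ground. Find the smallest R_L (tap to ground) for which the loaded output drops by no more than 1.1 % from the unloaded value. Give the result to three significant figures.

R_L(min) ≈ 8.60 kΩ

Output resistance R_th = R_s‖R_g = (100 × 2200)/2300 = 95.65 Ω.
The fractional drop is R_th/(R_th + R_L); requiring this ≤ 0.0110 gives R_L ≥ R_th(1/0.0110 − 1) = 95.65 × 89.91 = 8.60 kΩ.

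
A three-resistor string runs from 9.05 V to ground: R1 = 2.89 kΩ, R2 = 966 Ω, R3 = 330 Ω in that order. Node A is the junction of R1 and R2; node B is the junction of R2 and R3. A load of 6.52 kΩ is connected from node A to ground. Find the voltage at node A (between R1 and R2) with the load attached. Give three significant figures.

Below node A the series string R2+R3 = 1296 Ω sits in parallel with the 6520 Ω load: 1081 Ω.
V_A = 9.05 × 1081/(2890 + 1081) = 2.46 V.

V ≈ 2.46 V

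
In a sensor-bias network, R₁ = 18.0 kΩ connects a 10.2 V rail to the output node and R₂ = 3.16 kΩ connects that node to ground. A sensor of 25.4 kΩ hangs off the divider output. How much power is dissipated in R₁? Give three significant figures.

P ≈ 4.32 mW

Total resistance from the source is R₁ + (R₂‖R_L) = 20.81 kΩ, so I = 10.2/20.81 kΩ = 0.4901 mA.
P = I²·R₁ = (0.4901 mA)² × 18.0 kΩ = 4.32 mW.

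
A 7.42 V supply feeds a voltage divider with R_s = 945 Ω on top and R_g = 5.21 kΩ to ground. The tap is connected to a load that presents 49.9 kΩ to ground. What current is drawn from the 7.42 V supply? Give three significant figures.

R_g‖R_L = 4717 Ω, so the source sees R_s + R_g‖R_L = 5662 Ω.
I = 7.42 V / 5662 Ω = 1.31 mA.

I ≈ 1.31 mA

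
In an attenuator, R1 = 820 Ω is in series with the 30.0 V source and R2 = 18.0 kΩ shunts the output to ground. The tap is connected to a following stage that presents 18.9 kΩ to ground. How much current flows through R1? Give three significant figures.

R2‖R_L = 9220 Ω, so the source sees R1 + R2‖R_L = 10040 Ω.
I = 30.0 V / 10040 Ω = 2.99 mA.

I ≈ 2.99 mA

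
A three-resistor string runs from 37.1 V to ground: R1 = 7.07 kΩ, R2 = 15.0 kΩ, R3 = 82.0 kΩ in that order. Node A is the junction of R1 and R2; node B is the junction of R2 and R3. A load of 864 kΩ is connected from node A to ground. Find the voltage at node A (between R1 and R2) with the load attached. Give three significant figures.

V ≈ 34.3 V

Below node A the series string R2+R3 = 97.00 kΩ sits in parallel with the 864 kΩ load: 87.21 kΩ.
V_A = 37.1 × 87.21/(7.07 + 87.21) = 34.3 V.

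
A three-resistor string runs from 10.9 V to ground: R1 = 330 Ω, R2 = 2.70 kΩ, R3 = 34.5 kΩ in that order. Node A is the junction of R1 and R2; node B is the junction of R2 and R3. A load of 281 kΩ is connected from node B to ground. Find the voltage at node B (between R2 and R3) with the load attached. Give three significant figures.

At node B, R3 is in parallel with the load: R3‖R_L = 30730 Ω.
Below node A the resistance is R2 + (R3‖R_L) = 33430 Ω, so V_A = 10.9 × 33430/33760 = 10.79 V.
Then V_B = V_A × (R3‖R_L)/(R2 + R3‖R_L) = 10.79 × 30730/33430 = 9.92 V.

V ≈ 9.92 V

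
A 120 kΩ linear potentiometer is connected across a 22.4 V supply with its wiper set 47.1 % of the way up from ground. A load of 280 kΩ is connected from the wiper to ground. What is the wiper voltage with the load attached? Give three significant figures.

V ≈ 9.53 V

The wiper splits the pot into (1−α)R = 63.48 kΩ above and αR = 56.52 kΩ below.
Lower section ‖ load = 47.03 kΩ.
V_wiper = 22.4 × 47.03/(63.48 + 47.03) = 9.53 V.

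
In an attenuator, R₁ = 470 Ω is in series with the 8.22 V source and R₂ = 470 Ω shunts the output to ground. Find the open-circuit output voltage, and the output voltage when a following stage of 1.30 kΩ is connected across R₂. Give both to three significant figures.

Open-circuit: V = 8.22 × 470/(470 + 470) = 4.11 V.
With the load, R₂ becomes R₂‖R_L = 345.2 Ω, so V = 8.22 × 345.2/815.2 = 3.48 V.

Unloaded: 4.11 V; loaded: 3.48 V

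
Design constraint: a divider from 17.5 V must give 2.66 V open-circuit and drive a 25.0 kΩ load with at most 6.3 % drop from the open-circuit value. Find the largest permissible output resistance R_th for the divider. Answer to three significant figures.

R_th ≤ 1.68 kΩ

Loading drop = R_th/(R_th + R_L) ≤ 0.0630, so R_th ≤ R_L · ε/(1−ε) = 25.0 kΩ × 0.0630/0.9370 = 1.68 kΩ.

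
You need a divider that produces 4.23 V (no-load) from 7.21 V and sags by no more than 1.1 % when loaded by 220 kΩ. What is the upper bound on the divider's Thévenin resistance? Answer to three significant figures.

R_th ≤ 2.45 kΩ

Loading drop = R_th/(R_th + R_L) ≤ 0.0110, so R_th ≤ R_L · ε/(1−ε) = 220 kΩ × 0.0110/0.9890 = 2.45 kΩ.
(Any R1, R2 with R2/(R1+R2) = 0.587 and R1‖R2 ≤ 2.45 kΩ will meet the spec.)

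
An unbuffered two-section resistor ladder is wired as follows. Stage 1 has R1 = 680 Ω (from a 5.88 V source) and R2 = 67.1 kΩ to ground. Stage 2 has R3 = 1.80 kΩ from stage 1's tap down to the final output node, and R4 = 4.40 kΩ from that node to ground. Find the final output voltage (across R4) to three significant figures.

Stage 2 presents R3+R4 = 6200 Ω as a load on stage 1's tap.
Stage 1's lower leg becomes R2‖(R3+R4) = 5676 Ω, so V_mid = 5.88 × 5676/6356 = 5.251 V.
Stage 2 is itself unloaded: V_out = V_mid × R4/(R3+R4) = 5.251 × 4400/6200 = 3.73 V.

V_out ≈ 3.73 V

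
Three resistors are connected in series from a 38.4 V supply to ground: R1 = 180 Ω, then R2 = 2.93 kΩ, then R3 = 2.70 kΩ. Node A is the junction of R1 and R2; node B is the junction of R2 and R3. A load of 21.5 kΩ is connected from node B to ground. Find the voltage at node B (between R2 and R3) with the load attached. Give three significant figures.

At node B, R3 is in parallel with the load: R3‖R_L = 2399 Ω.
Below node A the resistance is R2 + (R3‖R_L) = 5329 Ω, so V_A = 38.4 × 5329/5509 = 37.15 V.
Then V_B = V_A × (R3‖R_L)/(R2 + R3‖R_L) = 37.15 × 2399/5329 = 16.7 V.

V ≈ 16.7 V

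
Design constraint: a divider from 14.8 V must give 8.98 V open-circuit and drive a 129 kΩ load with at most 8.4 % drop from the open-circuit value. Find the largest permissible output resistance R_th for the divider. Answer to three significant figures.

R_th ≤ 11.8 kΩ

Loading drop = R_th/(R_th + R_L) ≤ 0.0840, so R_th ≤ R_L · ε/(1−ε) = 129 kΩ × 0.0840/0.9160 = 11.8 kΩ.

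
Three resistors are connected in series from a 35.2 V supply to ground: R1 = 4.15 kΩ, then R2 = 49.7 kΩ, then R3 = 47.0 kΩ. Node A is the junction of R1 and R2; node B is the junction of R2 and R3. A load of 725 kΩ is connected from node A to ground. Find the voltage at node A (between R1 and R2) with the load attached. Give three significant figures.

V ≈ 33.6 V

Below node A the series string R2+R3 = 96.70 kΩ sits in parallel with the 725 kΩ load: 85.32 kΩ.
V_A = 35.2 × 85.32/(4.15 + 85.32) = 33.6 V.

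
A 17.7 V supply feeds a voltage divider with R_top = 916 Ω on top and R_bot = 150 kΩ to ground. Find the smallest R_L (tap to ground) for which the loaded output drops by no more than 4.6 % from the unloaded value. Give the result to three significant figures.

R_L(min) ≈ 18.9 kΩ

Output resistance R_th = R_top‖R_bot = (916 × 150000)/150900 = 910.4 Ω.
The fractional drop is R_th/(R_th + R_L); requiring this ≤ 0.0460 gives R_L ≥ R_th(1/0.0460 − 1) = 910.4 × 20.74 = 18.9 kΩ.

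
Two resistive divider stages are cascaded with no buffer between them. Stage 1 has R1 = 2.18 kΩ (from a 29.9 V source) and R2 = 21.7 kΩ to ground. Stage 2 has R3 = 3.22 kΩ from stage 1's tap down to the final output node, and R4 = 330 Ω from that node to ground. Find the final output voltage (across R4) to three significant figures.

Stage 2 presents R3+R4 = 3550 Ω as a load on stage 1's tap.
Stage 1's lower leg becomes R2‖(R3+R4) = 3051 Ω, so V_mid = 29.9 × 3051/5231 = 17.44 V.
Stage 2 is itself unloaded: V_out = V_mid × R4/(R3+R4) = 17.44 × 330/3550 = 1.62 V.

V_out ≈ 1.62 V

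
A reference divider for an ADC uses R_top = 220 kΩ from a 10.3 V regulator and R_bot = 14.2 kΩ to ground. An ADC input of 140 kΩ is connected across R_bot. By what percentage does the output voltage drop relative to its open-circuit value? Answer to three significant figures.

The divider's output (Thévenin) resistance is R_top‖R_bot = 13.34 kΩ.
Fractional drop under load = R_th/(R_th + R_L) = 13.34 / (13.34 + 140) = 0.08699.
So the output falls by 8.70 %.

8.70 %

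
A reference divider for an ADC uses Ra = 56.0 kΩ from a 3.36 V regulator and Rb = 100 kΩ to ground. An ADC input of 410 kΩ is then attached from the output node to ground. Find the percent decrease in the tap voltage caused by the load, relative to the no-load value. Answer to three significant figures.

8.05 %

Unloaded V = 3.36 × 100/156.0 = 2.1538 V.
Loaded: Rb‖R_L = 80.39 kΩ, giving V = 3.36 × 80.39/136.4 = 1.9804 V.
Drop = (2.1538 − 1.9804) / 2.1538 = 8.05 %.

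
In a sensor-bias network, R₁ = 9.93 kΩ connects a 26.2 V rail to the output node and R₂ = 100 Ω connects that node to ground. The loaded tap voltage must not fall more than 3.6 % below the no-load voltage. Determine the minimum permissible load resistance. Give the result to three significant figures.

Output resistance R_th = R₁‖R₂ = (9930 × 100)/10030 = 99.00 Ω.
The fractional drop is R_th/(R_th + R_L); requiring this ≤ 0.0360 gives R_L ≥ R_th(1/0.0360 − 1) = 99.00 × 26.78 = 2.65 kΩ.

R_L(min) ≈ 2.65 kΩ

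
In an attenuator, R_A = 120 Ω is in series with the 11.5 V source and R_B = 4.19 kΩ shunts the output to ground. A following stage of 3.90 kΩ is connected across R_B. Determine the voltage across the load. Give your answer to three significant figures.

V_out ≈ 10.9 V

The load sits in parallel with R_B: R_B‖R_L = (4190 × 3900) / (4190 + 3900) = 2020 Ω.
V_out = 11.5 × 2020 / (120 + 2020) = 11.5 × 2020/2140 = 10.9 V.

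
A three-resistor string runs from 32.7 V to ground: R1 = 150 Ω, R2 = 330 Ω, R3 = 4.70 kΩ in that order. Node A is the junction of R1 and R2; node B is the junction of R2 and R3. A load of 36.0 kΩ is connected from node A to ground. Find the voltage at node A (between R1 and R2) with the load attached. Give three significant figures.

Below node A the series string R2+R3 = 5030 Ω sits in parallel with the 36000 Ω load: 4413 Ω.
V_A = 32.7 × 4413/(150 + 4413) = 31.6 V.

V ≈ 31.6 V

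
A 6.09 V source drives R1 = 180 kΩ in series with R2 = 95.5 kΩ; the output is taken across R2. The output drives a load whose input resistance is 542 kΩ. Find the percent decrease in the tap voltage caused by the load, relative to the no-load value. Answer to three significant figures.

Unloaded V = 6.09 × 95.5/275.5 = 2.1111 V.
Loaded: R2‖R_L = 81.19 kΩ, giving V = 6.09 × 81.19/261.2 = 1.8931 V.
Drop = (2.1111 − 1.8931) / 2.1111 = 10.3 %.

10.3 %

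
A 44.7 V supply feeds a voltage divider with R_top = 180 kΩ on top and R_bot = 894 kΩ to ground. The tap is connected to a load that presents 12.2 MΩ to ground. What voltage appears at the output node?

The load sits in parallel with R_bot: R_bot‖R_L = (894 × 12200) / (894 + 12200) = 833.0 kΩ.
V_out = 44.7 × 833.0 / (180 + 833.0) = 44.7 × 833.0/1013 = 36.8 V.
(Unloaded it would have been 37.2 V.)

V_out ≈ 36.8 V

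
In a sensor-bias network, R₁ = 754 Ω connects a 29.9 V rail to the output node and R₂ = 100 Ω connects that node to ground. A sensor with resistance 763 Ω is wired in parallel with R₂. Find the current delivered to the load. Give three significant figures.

R₂‖R_L = 88.41 Ω; V_out = 29.9 × 88.41/842.4 = 3.138 V.
I_L = V_out / R_L = 3.138 / 763 Ω = 4.11 mA.

I_L ≈ 4.11 mA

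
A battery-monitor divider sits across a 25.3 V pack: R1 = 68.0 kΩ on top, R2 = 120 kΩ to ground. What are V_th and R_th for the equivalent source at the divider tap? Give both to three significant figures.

V_th = 16.1 V, R_th = 43.4 kΩ

V_th is the open-circuit tap voltage: 25.3 × 120/(68.0 + 120) = 16.1 V.
With the supply zeroed, R1 and R2 appear in parallel from the tap: R_th = R1‖R2 = (68.0 × 120)/188.0 = 43.4 kΩ.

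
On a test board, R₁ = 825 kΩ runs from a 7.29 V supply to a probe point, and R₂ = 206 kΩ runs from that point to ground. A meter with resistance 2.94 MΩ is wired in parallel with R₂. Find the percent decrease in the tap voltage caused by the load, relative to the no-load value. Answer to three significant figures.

5.31 %

The divider's output (Thévenin) resistance is R₁‖R₂ = 164.8 kΩ.
Fractional drop under load = R_th/(R_th + R_L) = 164.8 / (164.8 + 2940) = 0.05309.
So the output falls by 5.31 %.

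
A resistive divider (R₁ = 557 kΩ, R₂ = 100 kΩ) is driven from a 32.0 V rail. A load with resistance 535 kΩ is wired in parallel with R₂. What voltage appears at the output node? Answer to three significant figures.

V_out ≈ 4.20 V

The load sits in parallel with R₂: R₂‖R_L = (100 × 535) / (100 + 535) = 84.25 kΩ.
V_out = 32.0 × 84.25 / (557 + 84.25) = 32.0 × 84.25/641.3 = 4.20 V.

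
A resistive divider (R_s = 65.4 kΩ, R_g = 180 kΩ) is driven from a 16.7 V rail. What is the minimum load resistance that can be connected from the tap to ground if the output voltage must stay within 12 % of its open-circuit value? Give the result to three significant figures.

Output resistance R_th = R_s‖R_g = (65.4 × 180)/245.4 = 47.97 kΩ.
The fractional drop is R_th/(R_th + R_L); requiring this ≤ 0.120 gives R_L ≥ R_th(1/0.120 − 1) = 47.97 × 7.333 = 352 kΩ.

R_L(min) ≈ 352 kΩ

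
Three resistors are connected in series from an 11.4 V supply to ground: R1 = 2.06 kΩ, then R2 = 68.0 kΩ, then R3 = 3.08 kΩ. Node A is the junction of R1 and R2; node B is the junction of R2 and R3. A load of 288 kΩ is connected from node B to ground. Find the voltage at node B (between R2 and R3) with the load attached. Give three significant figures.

At node B, R3 is in parallel with the load: R3‖R_L = 3.047 kΩ.
Below node A the resistance is R2 + (R3‖R_L) = 71.05 kΩ, so V_A = 11.4 × 71.05/73.11 = 11.08 V.
Then V_B = V_A × (R3‖R_L)/(R2 + R3‖R_L) = 11.08 × 3.047/71.05 = 0.475 V.

V ≈ 0.475 V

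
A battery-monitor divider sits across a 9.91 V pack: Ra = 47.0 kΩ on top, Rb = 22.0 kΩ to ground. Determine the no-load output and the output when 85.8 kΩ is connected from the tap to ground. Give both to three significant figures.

Open-circuit: V = 9.91 × 22.0/(47.0 + 22.0) = 3.16 V.
With the load, Rb becomes Rb‖R_L = 17.51 kΩ, so V = 9.91 × 17.51/64.51 = 2.69 V.

Unloaded: 3.16 V; loaded: 2.69 V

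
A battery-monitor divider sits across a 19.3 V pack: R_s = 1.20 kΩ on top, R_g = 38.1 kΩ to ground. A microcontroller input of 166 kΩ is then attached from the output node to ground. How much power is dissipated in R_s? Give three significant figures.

Total resistance from the source is R_s + (R_g‖R_L) = 32.19 kΩ, so I = 19.3/32.19 kΩ = 0.5996 mA.
P = I²·R_s = (0.5996 mA)² × 1.20 kΩ = 0.431 mW.

P ≈ 0.431 mW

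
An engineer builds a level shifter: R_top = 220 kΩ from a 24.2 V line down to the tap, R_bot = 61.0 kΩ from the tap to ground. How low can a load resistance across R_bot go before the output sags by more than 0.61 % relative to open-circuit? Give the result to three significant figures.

R_L(min) ≈ 7.78 MΩ

Output resistance R_th = R_top‖R_bot = (220 × 61.0)/281.0 = 47.76 kΩ.
The fractional drop is R_th/(R_th + R_L); requiring this ≤ 0.00610 gives R_L ≥ R_th(1/0.00610 − 1) = 47.76 × 162.9 = 7.78 MΩ.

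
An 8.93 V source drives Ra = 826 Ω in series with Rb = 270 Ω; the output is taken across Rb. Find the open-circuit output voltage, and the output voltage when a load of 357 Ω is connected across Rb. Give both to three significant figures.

Open-circuit: V = 8.93 × 270/(826 + 270) = 2.20 V.
With the load, Rb becomes Rb‖R_L = 153.7 Ω, so V = 8.93 × 153.7/979.7 = 1.40 V.

Unloaded: 2.20 V; loaded: 1.40 V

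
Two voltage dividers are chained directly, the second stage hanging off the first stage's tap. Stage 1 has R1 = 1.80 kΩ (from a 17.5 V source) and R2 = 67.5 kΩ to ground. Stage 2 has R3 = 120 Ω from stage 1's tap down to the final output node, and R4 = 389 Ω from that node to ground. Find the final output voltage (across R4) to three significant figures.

V_out ≈ 2.93 V

Stage 2 presents R3+R4 = 509.0 Ω as a load on stage 1's tap.
Stage 1's lower leg becomes R2‖(R3+R4) = 505.2 Ω, so V_mid = 17.5 × 505.2/2305 = 3.835 V.
Stage 2 is itself unloaded: V_out = V_mid × R4/(R3+R4) = 3.835 × 389/509.0 = 2.93 V.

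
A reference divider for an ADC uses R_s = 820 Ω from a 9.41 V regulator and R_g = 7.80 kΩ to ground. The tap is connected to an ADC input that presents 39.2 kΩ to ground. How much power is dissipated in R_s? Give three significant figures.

P ≈ 1.35 mW

Total resistance from the source is R_s + (R_g‖R_L) = 7326 Ω, so I = 9.41/7326 Ω = 1.285 mA.
P = I²·R_s = (1.285 mA)² × 820 Ω = 1.35 mW.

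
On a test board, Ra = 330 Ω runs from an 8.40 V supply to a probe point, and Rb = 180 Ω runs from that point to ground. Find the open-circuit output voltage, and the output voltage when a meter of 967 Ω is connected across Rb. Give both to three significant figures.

Unloaded: 2.96 V; loaded: 2.65 V

Open-circuit: V = 8.40 × 180/(330 + 180) = 2.96 V.
With the load, Rb becomes Rb‖R_L = 151.8 Ω, so V = 8.40 × 151.8/481.8 = 2.65 V.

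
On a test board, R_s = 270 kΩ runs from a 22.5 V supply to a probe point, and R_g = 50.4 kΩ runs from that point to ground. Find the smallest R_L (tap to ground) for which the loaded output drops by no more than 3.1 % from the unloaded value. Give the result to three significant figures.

Output resistance R_th = R_s‖R_g = (270 × 50.4)/320.4 = 42.47 kΩ.
The fractional drop is R_th/(R_th + R_L); requiring this ≤ 0.0310 gives R_L ≥ R_th(1/0.0310 − 1) = 42.47 × 31.26 = 1.33 MΩ.

R_L(min) ≈ 1.33 MΩ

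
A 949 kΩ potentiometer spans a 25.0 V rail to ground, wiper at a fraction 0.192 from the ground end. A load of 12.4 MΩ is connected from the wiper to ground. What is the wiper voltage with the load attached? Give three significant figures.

The wiper splits the pot into (1−α)R = 766.8 kΩ above and αR = 182.2 kΩ below.
Lower section ‖ load = 179.6 kΩ.
V_wiper = 25.0 × 179.6/(766.8 + 179.6) = 4.74 V.

V ≈ 4.74 V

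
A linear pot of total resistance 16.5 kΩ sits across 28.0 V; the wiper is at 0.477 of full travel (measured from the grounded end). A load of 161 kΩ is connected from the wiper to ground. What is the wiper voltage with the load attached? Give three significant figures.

The wiper splits the pot into (1−α)R = 8.630 kΩ above and αR = 7.870 kΩ below.
Lower section ‖ load = 7.504 kΩ.
V_wiper = 28.0 × 7.504/(8.630 + 7.504) = 13.0 V.

V ≈ 13.0 V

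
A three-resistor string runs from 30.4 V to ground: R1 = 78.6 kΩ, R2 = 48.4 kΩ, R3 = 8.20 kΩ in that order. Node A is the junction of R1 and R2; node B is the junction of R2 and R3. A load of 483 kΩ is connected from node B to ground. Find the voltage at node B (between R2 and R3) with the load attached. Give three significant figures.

At node B, R3 is in parallel with the load: R3‖R_L = 8.063 kΩ.
Below node A the resistance is R2 + (R3‖R_L) = 56.46 kΩ, so V_A = 30.4 × 56.46/135.1 = 12.71 V.
Then V_B = V_A × (R3‖R_L)/(R2 + R3‖R_L) = 12.71 × 8.063/56.46 = 1.81 V.

V ≈ 1.81 V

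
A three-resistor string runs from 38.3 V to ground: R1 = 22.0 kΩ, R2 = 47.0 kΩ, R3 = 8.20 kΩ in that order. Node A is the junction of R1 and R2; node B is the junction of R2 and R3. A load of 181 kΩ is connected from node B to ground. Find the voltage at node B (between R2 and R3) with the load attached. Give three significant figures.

V ≈ 3.91 V

At node B, R3 is in parallel with the load: R3‖R_L = 7.845 kΩ.
Below node A the resistance is R2 + (R3‖R_L) = 54.84 kΩ, so V_A = 38.3 × 54.84/76.84 = 27.34 V.
Then V_B = V_A × (R3‖R_L)/(R2 + R3‖R_L) = 27.34 × 7.845/54.84 = 3.91 V.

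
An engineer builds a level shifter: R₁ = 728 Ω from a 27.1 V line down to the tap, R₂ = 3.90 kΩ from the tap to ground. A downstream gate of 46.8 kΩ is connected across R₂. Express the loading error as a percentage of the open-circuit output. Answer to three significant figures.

1.29 %

The divider's output (Thévenin) resistance is R₁‖R₂ = 613.5 Ω.
Fractional drop under load = R_th/(R_th + R_L) = 613.5 / (613.5 + 46800) = 0.01294.
So the output falls by 1.29 %.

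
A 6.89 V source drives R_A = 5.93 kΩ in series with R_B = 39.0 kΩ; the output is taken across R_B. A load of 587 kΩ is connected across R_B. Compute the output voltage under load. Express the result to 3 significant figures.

V_out ≈ 5.93 V

The load sits in parallel with R_B: R_B‖R_L = (39.0 × 587) / (39.0 + 587) = 36.57 kΩ.
V_out = 6.89 × 36.57 / (5.93 + 36.57) = 6.89 × 36.57/42.50 = 5.93 V.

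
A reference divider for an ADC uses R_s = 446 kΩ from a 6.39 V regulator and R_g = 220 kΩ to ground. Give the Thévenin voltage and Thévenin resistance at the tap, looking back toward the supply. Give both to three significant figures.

V_th = 2.11 V, R_th = 147 kΩ

V_th is the open-circuit tap voltage: 6.39 × 220/(446 + 220) = 2.11 V.
With the supply zeroed, R_s and R_g appear in parallel from the tap: R_th = R_s‖R_g = (446 × 220)/666.0 = 147 kΩ.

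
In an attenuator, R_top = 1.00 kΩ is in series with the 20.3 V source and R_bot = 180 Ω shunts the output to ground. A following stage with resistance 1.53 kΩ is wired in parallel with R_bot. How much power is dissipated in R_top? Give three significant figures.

Total resistance from the source is R_top + (R_bot‖R_L) = 1161 Ω, so I = 20.3/1161 Ω = 17.48 mA.
P = I²·R_top = (17.48 mA)² × 1.00 kΩ = 306 mW.

P ≈ 306 mW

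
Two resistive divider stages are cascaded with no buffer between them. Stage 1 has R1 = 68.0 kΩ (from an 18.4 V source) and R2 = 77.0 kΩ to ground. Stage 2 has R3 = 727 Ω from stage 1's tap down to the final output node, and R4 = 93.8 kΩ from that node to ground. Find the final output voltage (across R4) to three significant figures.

Stage 2 presents R3+R4 = 94530 Ω as a load on stage 1's tap.
Stage 1's lower leg becomes R2‖(R3+R4) = 42430 Ω, so V_mid = 18.4 × 42430/110400 = 7.070 V.
Stage 2 is itself unloaded: V_out = V_mid × R4/(R3+R4) = 7.070 × 93800/94530 = 7.02 V.

V_out ≈ 7.02 V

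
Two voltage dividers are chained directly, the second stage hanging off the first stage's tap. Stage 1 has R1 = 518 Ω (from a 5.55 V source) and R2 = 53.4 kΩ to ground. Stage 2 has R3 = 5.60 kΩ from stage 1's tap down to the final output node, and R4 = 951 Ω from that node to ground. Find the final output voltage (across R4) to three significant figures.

V_out ≈ 0.740 V

Stage 2 presents R3+R4 = 6551 Ω as a load on stage 1's tap.
Stage 1's lower leg becomes R2‖(R3+R4) = 5835 Ω, so V_mid = 5.55 × 5835/6353 = 5.097 V.
Stage 2 is itself unloaded: V_out = V_mid × R4/(R3+R4) = 5.097 × 951/6551 = 0.740 V.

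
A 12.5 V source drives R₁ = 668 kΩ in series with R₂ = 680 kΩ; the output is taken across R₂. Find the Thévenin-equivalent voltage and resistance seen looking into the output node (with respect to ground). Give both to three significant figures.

V_th is the open-circuit tap voltage: 12.5 × 680/(668 + 680) = 6.31 V.
With the supply zeroed, R₁ and R₂ appear in parallel from the tap: R_th = R₁‖R₂ = (668 × 680)/1348 = 337 kΩ.

V_th = 6.31 V, R_th = 337 kΩ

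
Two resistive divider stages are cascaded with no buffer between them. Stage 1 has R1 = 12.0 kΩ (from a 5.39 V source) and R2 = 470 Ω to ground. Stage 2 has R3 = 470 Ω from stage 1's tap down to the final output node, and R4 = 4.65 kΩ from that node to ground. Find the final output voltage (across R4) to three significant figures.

Stage 2 presents R3+R4 = 5120 Ω as a load on stage 1's tap.
Stage 1's lower leg becomes R2‖(R3+R4) = 430.5 Ω, so V_mid = 5.39 × 430.5/12430 = 0.1867 V.
Stage 2 is itself unloaded: V_out = V_mid × R4/(R3+R4) = 0.1867 × 4650/5120 = 0.170 V.

V_out ≈ 0.170 V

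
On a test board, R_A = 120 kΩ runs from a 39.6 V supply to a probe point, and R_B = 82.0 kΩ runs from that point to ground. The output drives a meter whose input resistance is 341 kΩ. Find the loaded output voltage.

The load sits in parallel with R_B: R_B‖R_L = (82.0 × 341) / (82.0 + 341) = 66.10 kΩ.
V_out = 39.6 × 66.10 / (120 + 66.10) = 39.6 × 66.10/186.1 = 14.1 V.
(Unloaded it would have been 16.1 V.)

V_out ≈ 14.1 V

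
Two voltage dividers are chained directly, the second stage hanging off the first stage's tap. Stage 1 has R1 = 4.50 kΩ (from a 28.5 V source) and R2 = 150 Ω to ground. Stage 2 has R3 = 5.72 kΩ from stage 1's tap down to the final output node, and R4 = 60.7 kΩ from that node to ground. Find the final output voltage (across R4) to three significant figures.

V_out ≈ 0.838 V

Stage 2 presents R3+R4 = 66420 Ω as a load on stage 1's tap.
Stage 1's lower leg becomes R2‖(R3+R4) = 149.7 Ω, so V_mid = 28.5 × 149.7/4650 = 0.9173 V.
Stage 2 is itself unloaded: V_out = V_mid × R4/(R3+R4) = 0.9173 × 60700/66420 = 0.838 V.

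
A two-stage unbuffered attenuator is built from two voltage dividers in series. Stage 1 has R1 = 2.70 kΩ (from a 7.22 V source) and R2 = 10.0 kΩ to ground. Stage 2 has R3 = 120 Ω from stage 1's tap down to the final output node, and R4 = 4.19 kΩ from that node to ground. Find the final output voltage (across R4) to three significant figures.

Stage 2 presents R3+R4 = 4310 Ω as a load on stage 1's tap.
Stage 1's lower leg becomes R2‖(R3+R4) = 3012 Ω, so V_mid = 7.22 × 3012/5712 = 3.807 V.
Stage 2 is itself unloaded: V_out = V_mid × R4/(R3+R4) = 3.807 × 4190/4310 = 3.70 V.

V_out ≈ 3.70 V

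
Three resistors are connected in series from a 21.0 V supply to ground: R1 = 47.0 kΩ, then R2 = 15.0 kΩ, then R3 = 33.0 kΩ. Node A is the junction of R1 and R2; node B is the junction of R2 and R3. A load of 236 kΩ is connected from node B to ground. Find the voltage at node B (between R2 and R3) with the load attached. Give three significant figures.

At node B, R3 is in parallel with the load: R3‖R_L = 28.95 kΩ.
Below node A the resistance is R2 + (R3‖R_L) = 43.95 kΩ, so V_A = 21.0 × 43.95/90.95 = 10.15 V.
Then V_B = V_A × (R3‖R_L)/(R2 + R3‖R_L) = 10.15 × 28.95/43.95 = 6.68 V.

V ≈ 6.68 V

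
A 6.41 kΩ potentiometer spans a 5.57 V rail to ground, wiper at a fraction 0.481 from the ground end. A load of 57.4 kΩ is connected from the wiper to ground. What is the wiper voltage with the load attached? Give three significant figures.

V ≈ 2.61 V

The wiper splits the pot into (1−α)R = 3.327 kΩ above and αR = 3.083 kΩ below.
Lower section ‖ load = 2.926 kΩ.
V_wiper = 5.57 × 2.926/(3.327 + 2.926) = 2.61 V.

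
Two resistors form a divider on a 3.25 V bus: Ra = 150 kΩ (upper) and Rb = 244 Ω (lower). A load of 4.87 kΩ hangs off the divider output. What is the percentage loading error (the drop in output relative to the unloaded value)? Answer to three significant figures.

The divider's output (Thévenin) resistance is Ra‖Rb = 243.6 Ω.
Fractional drop under load = R_th/(R_th + R_L) = 243.6 / (243.6 + 4870) = 0.04764.
So the output falls by 4.76 %.

4.76 %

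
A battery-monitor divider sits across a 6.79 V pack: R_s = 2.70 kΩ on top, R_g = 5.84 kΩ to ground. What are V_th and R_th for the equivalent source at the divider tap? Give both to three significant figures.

V_th = 4.64 V, R_th = 1.85 kΩ

V_th is the open-circuit tap voltage: 6.79 × 5.84/(2.70 + 5.84) = 4.64 V.
With the supply zeroed, R_s and R_g appear in parallel from the tap: R_th = R_s‖R_g = (2.70 × 5.84)/8.540 = 1.85 kΩ.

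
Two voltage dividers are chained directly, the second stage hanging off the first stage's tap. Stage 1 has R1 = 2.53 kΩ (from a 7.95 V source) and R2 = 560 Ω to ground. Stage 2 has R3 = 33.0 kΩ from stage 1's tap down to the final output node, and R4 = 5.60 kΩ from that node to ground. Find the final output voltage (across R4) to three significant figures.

Stage 2 presents R3+R4 = 38600 Ω as a load on stage 1's tap.
Stage 1's lower leg becomes R2‖(R3+R4) = 552.0 Ω, so V_mid = 7.95 × 552.0/3082 = 1.424 V.
Stage 2 is itself unloaded: V_out = V_mid × R4/(R3+R4) = 1.424 × 5600/38600 = 0.207 V.

V_out ≈ 0.207 V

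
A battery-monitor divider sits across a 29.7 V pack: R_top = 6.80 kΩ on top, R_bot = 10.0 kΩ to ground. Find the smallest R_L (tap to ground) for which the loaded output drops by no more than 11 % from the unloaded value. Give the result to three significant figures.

R_L(min) ≈ 32.7 kΩ

Output resistance R_th = R_top‖R_bot = (6.80 × 10.0)/16.80 = 4.048 kΩ.
The fractional drop is R_th/(R_th + R_L); requiring this ≤ 0.110 gives R_L ≥ R_th(1/0.110 − 1) = 4.048 × 8.091 = 32.7 kΩ.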